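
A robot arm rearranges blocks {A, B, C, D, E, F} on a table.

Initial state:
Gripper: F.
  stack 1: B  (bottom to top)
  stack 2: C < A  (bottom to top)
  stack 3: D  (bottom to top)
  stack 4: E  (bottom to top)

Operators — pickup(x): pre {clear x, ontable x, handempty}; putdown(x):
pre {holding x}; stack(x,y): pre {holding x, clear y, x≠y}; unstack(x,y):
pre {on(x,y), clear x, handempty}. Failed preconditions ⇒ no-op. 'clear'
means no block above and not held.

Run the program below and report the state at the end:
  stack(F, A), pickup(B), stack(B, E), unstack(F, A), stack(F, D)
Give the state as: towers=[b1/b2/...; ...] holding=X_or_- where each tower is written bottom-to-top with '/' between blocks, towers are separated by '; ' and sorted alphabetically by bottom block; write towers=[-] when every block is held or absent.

step 1 (stack(F, A)): towers=[B; C/A/F; D; E] holding=-
step 2 (pickup(B)): towers=[C/A/F; D; E] holding=B
step 3 (stack(B, E)): towers=[C/A/F; D; E/B] holding=-
step 4 (unstack(F, A)): towers=[C/A; D; E/B] holding=F
step 5 (stack(F, D)): towers=[C/A; D/F; E/B] holding=-

towers=[C/A; D/F; E/B] holding=-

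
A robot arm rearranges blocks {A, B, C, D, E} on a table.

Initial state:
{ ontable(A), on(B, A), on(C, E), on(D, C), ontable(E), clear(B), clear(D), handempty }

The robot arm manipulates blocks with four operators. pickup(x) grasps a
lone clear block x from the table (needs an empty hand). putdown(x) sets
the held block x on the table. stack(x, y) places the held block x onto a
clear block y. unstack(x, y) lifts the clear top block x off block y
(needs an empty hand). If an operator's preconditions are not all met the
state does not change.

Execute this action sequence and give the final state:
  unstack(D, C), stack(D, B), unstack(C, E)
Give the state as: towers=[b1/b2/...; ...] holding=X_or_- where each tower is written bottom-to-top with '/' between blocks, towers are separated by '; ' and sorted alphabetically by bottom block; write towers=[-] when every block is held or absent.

step 1 (unstack(D, C)): towers=[A/B; E/C] holding=D
step 2 (stack(D, B)): towers=[A/B/D; E/C] holding=-
step 3 (unstack(C, E)): towers=[A/B/D; E] holding=C

towers=[A/B/D; E] holding=C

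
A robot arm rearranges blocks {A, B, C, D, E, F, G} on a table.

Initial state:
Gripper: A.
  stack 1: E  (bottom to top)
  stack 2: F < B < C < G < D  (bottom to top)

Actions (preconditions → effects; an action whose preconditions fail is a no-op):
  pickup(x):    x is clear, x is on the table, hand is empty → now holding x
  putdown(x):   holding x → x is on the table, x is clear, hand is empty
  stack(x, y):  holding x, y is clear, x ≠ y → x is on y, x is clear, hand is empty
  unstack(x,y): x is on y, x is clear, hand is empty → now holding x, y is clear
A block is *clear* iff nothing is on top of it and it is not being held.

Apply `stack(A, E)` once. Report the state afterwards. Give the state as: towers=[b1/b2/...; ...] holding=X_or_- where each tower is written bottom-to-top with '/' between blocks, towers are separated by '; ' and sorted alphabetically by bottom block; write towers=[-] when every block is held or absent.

towers=[E/A; F/B/C/G/D] holding=-

before: towers=[E; F/B/C/G/D] holding=A
pre[stack(A, E)]: holding(A) ✓, clear(E) ✓, A≠E ✓
all met → apply stack(A, E)
after:  towers=[E/A; F/B/C/G/D] holding=-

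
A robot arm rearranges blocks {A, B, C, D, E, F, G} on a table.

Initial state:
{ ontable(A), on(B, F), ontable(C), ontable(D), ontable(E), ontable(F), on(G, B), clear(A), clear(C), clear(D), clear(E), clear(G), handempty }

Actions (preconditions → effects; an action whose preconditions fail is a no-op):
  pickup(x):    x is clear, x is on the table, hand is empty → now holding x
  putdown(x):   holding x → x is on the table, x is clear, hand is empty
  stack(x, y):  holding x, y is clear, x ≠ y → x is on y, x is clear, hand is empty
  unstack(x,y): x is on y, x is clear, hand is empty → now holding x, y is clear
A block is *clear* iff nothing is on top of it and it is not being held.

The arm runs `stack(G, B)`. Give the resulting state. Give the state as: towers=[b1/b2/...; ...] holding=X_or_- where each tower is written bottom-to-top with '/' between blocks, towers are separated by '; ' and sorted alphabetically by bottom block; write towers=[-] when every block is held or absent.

before: towers=[A; C; D; E; F/B/G] holding=-
pre[stack(G, B)]: holding(G) fail, clear(B) fail, G≠B ok
holding(G), clear(B) unmet → stack(G, B) is a no-op
after:  towers=[A; C; D; E; F/B/G] holding=-

towers=[A; C; D; E; F/B/G] holding=-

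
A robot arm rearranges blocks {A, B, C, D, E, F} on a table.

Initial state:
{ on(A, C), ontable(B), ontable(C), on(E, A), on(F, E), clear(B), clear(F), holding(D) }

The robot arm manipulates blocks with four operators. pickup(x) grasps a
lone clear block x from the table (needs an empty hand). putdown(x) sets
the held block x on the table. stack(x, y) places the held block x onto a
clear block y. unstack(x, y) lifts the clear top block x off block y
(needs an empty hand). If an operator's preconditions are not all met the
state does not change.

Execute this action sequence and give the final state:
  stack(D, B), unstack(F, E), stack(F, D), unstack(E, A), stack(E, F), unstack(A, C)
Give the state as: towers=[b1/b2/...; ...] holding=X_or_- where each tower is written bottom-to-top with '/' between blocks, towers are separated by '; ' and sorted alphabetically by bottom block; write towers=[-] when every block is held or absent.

towers=[B/D/F/E; C] holding=A

step 1 (stack(D, B)): towers=[B/D; C/A/E/F] holding=-
step 2 (unstack(F, E)): towers=[B/D; C/A/E] holding=F
step 3 (stack(F, D)): towers=[B/D/F; C/A/E] holding=-
step 4 (unstack(E, A)): towers=[B/D/F; C/A] holding=E
step 5 (stack(E, F)): towers=[B/D/F/E; C/A] holding=-
step 6 (unstack(A, C)): towers=[B/D/F/E; C] holding=A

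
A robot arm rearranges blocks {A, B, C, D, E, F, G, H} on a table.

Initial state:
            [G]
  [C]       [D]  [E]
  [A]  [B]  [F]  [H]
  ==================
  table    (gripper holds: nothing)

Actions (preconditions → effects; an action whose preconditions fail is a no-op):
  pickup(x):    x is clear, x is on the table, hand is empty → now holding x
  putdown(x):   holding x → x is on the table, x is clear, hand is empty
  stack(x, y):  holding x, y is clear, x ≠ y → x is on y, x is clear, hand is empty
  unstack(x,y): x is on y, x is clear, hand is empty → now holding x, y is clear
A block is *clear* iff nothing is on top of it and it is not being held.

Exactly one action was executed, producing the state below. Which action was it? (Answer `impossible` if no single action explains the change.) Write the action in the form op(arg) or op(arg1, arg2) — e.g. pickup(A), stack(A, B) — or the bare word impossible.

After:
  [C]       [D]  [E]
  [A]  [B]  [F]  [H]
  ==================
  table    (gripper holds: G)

unstack(G, D)

target: towers=[A/C; B; F/D; H/E] holding=G
     unstack(G, D) → towers=[A/C; B; F/D; H/E] holding=G  ← match
     unstack(E, H) → towers=[A/C; B; F/D/G; H] holding=E
         pickup(B) → towers=[A/C; F/D/G; H/E] holding=B
     unstack(C, A) → towers=[A; B; F/D/G; H/E] holding=C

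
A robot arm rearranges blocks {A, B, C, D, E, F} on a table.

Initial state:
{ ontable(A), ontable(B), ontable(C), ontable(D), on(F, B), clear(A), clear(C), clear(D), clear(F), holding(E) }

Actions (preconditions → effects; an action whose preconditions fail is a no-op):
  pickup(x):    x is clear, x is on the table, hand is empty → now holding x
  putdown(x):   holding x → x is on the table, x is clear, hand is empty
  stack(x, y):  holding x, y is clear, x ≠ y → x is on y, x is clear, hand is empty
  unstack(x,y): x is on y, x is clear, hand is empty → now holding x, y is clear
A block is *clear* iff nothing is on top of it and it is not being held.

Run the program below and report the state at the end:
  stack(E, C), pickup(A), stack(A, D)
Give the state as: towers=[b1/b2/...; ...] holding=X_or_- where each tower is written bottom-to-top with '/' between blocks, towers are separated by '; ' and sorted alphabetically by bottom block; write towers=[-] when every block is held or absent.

towers=[B/F; C/E; D/A] holding=-

step 1 (stack(E, C)): towers=[A; B/F; C/E; D] holding=-
step 2 (pickup(A)): towers=[B/F; C/E; D] holding=A
step 3 (stack(A, D)): towers=[B/F; C/E; D/A] holding=-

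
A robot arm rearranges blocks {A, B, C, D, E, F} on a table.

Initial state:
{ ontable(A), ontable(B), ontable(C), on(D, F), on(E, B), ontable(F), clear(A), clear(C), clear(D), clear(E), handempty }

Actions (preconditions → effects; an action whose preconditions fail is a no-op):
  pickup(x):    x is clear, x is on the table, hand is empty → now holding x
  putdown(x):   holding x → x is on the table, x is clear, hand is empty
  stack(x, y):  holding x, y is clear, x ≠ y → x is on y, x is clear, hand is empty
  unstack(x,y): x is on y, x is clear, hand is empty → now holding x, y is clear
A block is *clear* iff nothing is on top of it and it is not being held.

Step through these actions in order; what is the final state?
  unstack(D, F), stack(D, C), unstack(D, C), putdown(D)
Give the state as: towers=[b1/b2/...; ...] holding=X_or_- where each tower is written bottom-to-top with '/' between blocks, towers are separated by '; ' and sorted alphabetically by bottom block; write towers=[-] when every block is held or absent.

towers=[A; B/E; C; D; F] holding=-

step 1 (unstack(D, F)): towers=[A; B/E; C; F] holding=D
step 2 (stack(D, C)): towers=[A; B/E; C/D; F] holding=-
step 3 (unstack(D, C)): towers=[A; B/E; C; F] holding=D
step 4 (putdown(D)): towers=[A; B/E; C; D; F] holding=-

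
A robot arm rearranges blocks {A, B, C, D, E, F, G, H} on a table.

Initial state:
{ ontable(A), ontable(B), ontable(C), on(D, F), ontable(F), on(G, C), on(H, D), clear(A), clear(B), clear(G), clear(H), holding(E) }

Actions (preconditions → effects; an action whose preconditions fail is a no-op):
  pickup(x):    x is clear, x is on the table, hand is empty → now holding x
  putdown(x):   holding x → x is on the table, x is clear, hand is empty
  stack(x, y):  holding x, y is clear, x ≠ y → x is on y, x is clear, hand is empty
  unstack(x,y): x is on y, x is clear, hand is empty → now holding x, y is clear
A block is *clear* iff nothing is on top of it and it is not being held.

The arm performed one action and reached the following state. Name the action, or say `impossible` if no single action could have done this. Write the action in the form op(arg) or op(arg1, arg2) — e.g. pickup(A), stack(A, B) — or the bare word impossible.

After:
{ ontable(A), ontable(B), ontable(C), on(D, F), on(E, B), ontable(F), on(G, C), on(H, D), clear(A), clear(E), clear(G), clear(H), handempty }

target: towers=[A; B/E; C/G; F/D/H] holding=-
        putdown(E) → towers=[A; B; C/G; E; F/D/H] holding=-
       stack(E, G) → towers=[A; B; C/G/E; F/D/H] holding=-
       stack(E, A) → towers=[A/E; B; C/G; F/D/H] holding=-
       stack(E, H) → towers=[A; B; C/G; F/D/H/E] holding=-
       stack(E, B) → towers=[A; B/E; C/G; F/D/H] holding=-  ← match

stack(E, B)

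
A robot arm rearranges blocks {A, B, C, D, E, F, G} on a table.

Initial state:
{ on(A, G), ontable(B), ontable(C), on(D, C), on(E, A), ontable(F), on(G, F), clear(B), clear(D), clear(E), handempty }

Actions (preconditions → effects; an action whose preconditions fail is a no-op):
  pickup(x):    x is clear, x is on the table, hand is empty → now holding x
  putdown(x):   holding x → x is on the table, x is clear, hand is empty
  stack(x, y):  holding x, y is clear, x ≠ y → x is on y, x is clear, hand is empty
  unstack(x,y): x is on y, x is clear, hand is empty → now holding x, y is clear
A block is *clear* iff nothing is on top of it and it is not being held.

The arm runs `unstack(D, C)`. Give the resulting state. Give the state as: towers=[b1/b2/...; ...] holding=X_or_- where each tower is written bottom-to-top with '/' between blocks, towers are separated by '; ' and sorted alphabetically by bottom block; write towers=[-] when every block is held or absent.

towers=[B; C; F/G/A/E] holding=D

before: towers=[B; C/D; F/G/A/E] holding=-
pre[unstack(D, C)]: on(D,C) ✓, clear(D) ✓, handempty ✓
all met → apply unstack(D, C)
after:  towers=[B; C; F/G/A/E] holding=D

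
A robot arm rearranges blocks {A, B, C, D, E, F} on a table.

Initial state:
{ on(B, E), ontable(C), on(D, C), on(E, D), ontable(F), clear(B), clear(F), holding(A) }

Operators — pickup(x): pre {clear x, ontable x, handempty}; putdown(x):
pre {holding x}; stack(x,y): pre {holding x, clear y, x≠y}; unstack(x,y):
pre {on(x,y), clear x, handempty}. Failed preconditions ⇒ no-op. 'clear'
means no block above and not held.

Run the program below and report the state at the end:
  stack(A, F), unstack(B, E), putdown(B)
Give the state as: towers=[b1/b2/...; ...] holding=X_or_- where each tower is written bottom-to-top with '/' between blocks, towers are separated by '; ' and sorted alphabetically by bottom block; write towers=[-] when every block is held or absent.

step 1 (stack(A, F)): towers=[C/D/E/B; F/A] holding=-
step 2 (unstack(B, E)): towers=[C/D/E; F/A] holding=B
step 3 (putdown(B)): towers=[B; C/D/E; F/A] holding=-

towers=[B; C/D/E; F/A] holding=-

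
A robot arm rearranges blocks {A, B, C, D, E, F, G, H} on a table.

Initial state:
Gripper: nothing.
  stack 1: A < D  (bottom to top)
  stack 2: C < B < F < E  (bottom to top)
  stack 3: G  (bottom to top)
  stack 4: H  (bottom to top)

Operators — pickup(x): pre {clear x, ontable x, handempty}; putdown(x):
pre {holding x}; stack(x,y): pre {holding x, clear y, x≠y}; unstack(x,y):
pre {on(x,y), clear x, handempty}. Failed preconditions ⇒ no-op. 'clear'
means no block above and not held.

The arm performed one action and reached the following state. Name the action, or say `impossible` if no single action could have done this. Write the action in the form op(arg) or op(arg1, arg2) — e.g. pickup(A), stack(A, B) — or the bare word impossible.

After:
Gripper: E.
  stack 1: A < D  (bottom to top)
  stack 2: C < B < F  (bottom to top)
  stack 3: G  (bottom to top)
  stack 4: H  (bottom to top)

target: towers=[A/D; C/B/F; G; H] holding=E
         pickup(G) → towers=[A/D; C/B/F/E; H] holding=G
     unstack(E, F) → towers=[A/D; C/B/F; G; H] holding=E  ← match
         pickup(H) → towers=[A/D; C/B/F/E; G] holding=H
     unstack(D, A) → towers=[A; C/B/F/E; G; H] holding=D

unstack(E, F)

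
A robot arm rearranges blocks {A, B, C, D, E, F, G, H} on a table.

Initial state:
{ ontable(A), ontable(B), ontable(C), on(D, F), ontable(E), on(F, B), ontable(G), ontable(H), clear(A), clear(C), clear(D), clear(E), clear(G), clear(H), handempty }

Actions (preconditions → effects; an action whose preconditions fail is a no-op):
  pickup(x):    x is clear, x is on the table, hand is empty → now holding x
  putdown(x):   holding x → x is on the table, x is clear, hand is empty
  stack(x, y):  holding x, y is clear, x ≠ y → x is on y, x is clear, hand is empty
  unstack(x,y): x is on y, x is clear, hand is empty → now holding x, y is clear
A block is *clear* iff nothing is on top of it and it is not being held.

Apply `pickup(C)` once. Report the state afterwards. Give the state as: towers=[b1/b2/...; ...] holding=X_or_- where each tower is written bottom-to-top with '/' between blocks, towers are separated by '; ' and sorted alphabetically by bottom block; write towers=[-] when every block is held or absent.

before: towers=[A; B/F/D; C; E; G; H] holding=-
pre[pickup(C)]: clear(C) ✓, ontable(C) ✓, handempty ✓
all met → apply pickup(C)
after:  towers=[A; B/F/D; E; G; H] holding=C

towers=[A; B/F/D; E; G; H] holding=C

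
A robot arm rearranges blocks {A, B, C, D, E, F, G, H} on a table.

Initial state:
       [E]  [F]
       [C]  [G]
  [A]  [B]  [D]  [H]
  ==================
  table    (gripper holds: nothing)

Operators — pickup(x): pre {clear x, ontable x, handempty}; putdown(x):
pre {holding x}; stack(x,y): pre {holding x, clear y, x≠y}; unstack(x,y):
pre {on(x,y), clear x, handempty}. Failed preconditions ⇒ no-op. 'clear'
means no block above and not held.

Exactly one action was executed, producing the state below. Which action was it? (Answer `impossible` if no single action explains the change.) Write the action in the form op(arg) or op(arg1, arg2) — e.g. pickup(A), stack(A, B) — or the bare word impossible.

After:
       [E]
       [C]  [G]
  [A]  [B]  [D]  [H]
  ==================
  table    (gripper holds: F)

unstack(F, G)

target: towers=[A; B/C/E; D/G; H] holding=F
         pickup(A) → towers=[B/C/E; D/G/F; H] holding=A
     unstack(E, C) → towers=[A; B/C; D/G/F; H] holding=E
         pickup(H) → towers=[A; B/C/E; D/G/F] holding=H
     unstack(F, G) → towers=[A; B/C/E; D/G; H] holding=F  ← match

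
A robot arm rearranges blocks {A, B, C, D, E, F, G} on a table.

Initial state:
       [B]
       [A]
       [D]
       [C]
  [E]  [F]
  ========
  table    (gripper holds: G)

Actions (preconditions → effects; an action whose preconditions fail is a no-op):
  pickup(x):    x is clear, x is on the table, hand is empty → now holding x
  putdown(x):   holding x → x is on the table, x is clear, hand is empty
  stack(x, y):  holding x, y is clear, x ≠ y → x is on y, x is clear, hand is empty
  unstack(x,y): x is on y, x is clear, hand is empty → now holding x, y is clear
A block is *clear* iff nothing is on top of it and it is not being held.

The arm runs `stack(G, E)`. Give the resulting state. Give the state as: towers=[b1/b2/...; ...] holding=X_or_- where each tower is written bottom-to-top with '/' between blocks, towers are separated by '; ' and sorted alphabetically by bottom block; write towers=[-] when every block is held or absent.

towers=[E/G; F/C/D/A/B] holding=-

before: towers=[E; F/C/D/A/B] holding=G
pre[stack(G, E)]: holding(G) yes, clear(E) yes, G≠E yes
all met → apply stack(G, E)
after:  towers=[E/G; F/C/D/A/B] holding=-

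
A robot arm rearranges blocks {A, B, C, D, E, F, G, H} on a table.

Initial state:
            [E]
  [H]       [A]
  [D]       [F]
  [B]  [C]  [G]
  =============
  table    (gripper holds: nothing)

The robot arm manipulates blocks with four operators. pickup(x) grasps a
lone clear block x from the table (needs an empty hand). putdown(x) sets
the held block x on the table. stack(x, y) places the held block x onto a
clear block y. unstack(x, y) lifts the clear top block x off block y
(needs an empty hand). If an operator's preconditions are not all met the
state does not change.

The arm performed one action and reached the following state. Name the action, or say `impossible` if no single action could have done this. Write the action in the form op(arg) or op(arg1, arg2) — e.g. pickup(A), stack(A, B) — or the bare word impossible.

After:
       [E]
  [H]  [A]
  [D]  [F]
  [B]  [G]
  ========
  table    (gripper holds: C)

target: towers=[B/D/H; G/F/A/E] holding=C
     unstack(E, A) → towers=[B/D/H; C; G/F/A] holding=E
     unstack(H, D) → towers=[B/D; C; G/F/A/E] holding=H
         pickup(C) → towers=[B/D/H; G/F/A/E] holding=C  ← match

pickup(C)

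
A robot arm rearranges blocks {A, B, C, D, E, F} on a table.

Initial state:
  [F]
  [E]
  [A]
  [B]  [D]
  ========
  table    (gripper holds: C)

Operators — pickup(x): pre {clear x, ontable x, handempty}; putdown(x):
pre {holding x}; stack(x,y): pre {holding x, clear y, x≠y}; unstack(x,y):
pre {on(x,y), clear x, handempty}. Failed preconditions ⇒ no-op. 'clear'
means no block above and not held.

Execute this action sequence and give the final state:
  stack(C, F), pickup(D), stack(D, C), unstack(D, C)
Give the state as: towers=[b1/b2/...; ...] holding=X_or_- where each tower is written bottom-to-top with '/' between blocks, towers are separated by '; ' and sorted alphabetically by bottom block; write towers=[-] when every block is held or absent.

step 1 (stack(C, F)): towers=[B/A/E/F/C; D] holding=-
step 2 (pickup(D)): towers=[B/A/E/F/C] holding=D
step 3 (stack(D, C)): towers=[B/A/E/F/C/D] holding=-
step 4 (unstack(D, C)): towers=[B/A/E/F/C] holding=D

towers=[B/A/E/F/C] holding=D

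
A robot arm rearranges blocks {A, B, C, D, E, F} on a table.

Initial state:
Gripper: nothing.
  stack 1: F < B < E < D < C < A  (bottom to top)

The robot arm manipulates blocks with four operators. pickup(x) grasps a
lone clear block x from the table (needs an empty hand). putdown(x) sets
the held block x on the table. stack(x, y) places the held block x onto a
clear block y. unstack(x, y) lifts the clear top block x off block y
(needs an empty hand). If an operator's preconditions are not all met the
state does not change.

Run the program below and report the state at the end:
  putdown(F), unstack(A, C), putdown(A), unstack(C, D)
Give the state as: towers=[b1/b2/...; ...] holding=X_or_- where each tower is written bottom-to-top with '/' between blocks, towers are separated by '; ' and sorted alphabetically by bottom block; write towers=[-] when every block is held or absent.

step 1 (putdown(F)) [no-op]: towers=[F/B/E/D/C/A] holding=-
step 2 (unstack(A, C)): towers=[F/B/E/D/C] holding=A
step 3 (putdown(A)): towers=[A; F/B/E/D/C] holding=-
step 4 (unstack(C, D)): towers=[A; F/B/E/D] holding=C

towers=[A; F/B/E/D] holding=C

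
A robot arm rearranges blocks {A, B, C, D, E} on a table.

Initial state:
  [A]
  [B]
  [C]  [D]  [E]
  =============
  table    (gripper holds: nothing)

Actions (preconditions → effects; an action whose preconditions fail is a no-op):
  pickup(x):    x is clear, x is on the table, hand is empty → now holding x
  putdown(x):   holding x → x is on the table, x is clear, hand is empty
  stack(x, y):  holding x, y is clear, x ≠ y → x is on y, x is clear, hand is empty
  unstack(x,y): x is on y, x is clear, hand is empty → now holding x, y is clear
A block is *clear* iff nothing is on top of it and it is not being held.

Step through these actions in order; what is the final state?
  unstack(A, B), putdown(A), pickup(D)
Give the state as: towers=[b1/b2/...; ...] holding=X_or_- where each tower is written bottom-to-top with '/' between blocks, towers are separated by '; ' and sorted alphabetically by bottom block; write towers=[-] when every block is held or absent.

step 1 (unstack(A, B)): towers=[C/B; D; E] holding=A
step 2 (putdown(A)): towers=[A; C/B; D; E] holding=-
step 3 (pickup(D)): towers=[A; C/B; E] holding=D

towers=[A; C/B; E] holding=D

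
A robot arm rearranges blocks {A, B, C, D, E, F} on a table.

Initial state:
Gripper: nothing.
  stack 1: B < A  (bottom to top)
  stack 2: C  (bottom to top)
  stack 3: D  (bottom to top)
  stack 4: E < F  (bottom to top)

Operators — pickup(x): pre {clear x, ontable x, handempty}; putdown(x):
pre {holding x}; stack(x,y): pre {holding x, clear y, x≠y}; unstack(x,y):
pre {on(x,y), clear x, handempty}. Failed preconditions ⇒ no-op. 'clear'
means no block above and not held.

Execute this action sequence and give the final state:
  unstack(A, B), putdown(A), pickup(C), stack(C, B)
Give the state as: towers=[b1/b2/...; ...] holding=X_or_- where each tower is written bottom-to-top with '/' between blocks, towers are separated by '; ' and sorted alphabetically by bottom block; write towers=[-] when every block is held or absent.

towers=[A; B/C; D; E/F] holding=-

step 1 (unstack(A, B)): towers=[B; C; D; E/F] holding=A
step 2 (putdown(A)): towers=[A; B; C; D; E/F] holding=-
step 3 (pickup(C)): towers=[A; B; D; E/F] holding=C
step 4 (stack(C, B)): towers=[A; B/C; D; E/F] holding=-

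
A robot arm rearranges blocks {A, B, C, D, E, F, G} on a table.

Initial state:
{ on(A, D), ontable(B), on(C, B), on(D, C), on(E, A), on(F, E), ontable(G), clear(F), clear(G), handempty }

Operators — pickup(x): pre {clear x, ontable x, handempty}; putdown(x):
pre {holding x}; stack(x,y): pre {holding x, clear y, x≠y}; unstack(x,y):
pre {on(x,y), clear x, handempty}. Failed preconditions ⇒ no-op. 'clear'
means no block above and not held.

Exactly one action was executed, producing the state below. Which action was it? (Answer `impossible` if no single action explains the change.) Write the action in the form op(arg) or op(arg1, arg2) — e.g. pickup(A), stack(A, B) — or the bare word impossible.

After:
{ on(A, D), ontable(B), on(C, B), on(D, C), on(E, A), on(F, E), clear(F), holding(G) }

pickup(G)

target: towers=[B/C/D/A/E/F] holding=G
     unstack(F, E) → towers=[B/C/D/A/E; G] holding=F
         pickup(G) → towers=[B/C/D/A/E/F] holding=G  ← match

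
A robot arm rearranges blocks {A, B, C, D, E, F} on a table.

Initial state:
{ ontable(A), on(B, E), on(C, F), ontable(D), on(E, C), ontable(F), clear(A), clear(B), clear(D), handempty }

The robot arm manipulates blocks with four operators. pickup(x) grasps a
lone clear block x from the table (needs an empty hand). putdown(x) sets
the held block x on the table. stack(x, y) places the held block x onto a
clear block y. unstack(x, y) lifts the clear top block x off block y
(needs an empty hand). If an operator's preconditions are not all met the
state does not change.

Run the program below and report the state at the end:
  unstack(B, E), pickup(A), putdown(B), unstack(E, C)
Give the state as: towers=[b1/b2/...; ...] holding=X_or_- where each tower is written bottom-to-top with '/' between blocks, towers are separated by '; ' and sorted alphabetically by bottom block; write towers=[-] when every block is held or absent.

step 1 (unstack(B, E)): towers=[A; D; F/C/E] holding=B
step 2 (pickup(A)) [no-op]: towers=[A; D; F/C/E] holding=B
step 3 (putdown(B)): towers=[A; B; D; F/C/E] holding=-
step 4 (unstack(E, C)): towers=[A; B; D; F/C] holding=E

towers=[A; B; D; F/C] holding=E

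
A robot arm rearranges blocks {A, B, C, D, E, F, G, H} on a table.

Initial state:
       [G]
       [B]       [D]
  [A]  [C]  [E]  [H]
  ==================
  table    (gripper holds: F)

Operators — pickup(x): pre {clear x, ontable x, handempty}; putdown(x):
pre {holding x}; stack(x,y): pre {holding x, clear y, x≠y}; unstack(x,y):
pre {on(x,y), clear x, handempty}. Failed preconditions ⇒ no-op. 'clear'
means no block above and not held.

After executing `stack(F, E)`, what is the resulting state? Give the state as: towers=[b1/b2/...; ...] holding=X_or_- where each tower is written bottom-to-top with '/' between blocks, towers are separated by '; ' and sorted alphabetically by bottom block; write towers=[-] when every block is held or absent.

towers=[A; C/B/G; E/F; H/D] holding=-

before: towers=[A; C/B/G; E; H/D] holding=F
pre[stack(F, E)]: holding(F) ✓, clear(E) ✓, F≠E ✓
all met → apply stack(F, E)
after:  towers=[A; C/B/G; E/F; H/D] holding=-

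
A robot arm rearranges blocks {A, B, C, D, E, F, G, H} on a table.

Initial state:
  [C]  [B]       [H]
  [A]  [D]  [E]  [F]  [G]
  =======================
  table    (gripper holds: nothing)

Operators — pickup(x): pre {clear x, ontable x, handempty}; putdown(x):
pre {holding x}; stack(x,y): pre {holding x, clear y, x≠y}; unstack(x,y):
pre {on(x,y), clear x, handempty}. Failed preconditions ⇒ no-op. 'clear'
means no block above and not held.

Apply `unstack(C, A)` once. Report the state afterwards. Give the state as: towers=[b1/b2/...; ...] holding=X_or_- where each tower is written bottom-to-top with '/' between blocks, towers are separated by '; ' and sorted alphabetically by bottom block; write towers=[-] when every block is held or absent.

before: towers=[A/C; D/B; E; F/H; G] holding=-
pre[unstack(C, A)]: on(C,A) ✓, clear(C) ✓, handempty ✓
all met → apply unstack(C, A)
after:  towers=[A; D/B; E; F/H; G] holding=C

towers=[A; D/B; E; F/H; G] holding=C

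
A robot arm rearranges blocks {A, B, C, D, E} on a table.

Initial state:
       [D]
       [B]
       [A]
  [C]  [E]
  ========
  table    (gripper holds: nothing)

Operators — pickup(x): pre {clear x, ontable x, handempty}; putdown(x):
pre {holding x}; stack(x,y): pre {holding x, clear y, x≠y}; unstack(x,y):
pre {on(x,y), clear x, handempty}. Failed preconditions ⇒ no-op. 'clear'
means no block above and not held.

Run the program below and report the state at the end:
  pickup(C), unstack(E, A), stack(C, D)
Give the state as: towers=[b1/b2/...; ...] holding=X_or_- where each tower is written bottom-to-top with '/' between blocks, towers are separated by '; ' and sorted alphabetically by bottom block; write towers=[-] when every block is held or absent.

step 1 (pickup(C)): towers=[E/A/B/D] holding=C
step 2 (unstack(E, A)) [no-op]: towers=[E/A/B/D] holding=C
step 3 (stack(C, D)): towers=[E/A/B/D/C] holding=-

towers=[E/A/B/D/C] holding=-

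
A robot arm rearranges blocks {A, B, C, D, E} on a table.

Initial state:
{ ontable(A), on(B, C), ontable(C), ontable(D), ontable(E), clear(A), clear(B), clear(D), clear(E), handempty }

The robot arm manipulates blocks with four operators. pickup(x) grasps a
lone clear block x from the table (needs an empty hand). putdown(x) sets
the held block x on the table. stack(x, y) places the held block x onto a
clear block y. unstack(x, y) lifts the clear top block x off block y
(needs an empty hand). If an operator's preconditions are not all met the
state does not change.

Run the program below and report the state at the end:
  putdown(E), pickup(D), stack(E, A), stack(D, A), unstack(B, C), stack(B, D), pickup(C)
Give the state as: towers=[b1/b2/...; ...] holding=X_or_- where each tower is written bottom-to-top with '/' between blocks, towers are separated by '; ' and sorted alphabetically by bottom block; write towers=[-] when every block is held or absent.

step 1 (putdown(E)) [no-op]: towers=[A; C/B; D; E] holding=-
step 2 (pickup(D)): towers=[A; C/B; E] holding=D
step 3 (stack(E, A)) [no-op]: towers=[A; C/B; E] holding=D
step 4 (stack(D, A)): towers=[A/D; C/B; E] holding=-
step 5 (unstack(B, C)): towers=[A/D; C; E] holding=B
step 6 (stack(B, D)): towers=[A/D/B; C; E] holding=-
step 7 (pickup(C)): towers=[A/D/B; E] holding=C

towers=[A/D/B; E] holding=C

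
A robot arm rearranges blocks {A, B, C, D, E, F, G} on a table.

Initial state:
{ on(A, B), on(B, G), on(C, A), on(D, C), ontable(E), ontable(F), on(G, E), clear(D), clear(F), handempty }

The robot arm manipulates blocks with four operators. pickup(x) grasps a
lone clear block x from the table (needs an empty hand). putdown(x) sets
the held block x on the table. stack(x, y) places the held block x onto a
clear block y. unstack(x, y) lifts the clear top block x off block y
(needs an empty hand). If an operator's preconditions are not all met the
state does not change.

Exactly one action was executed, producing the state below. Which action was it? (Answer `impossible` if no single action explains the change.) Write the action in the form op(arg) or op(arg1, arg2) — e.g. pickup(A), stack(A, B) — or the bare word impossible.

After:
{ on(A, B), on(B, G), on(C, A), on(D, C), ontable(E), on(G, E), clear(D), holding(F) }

pickup(F)

target: towers=[E/G/B/A/C/D] holding=F
         pickup(F) → towers=[E/G/B/A/C/D] holding=F  ← match
     unstack(D, C) → towers=[E/G/B/A/C; F] holding=D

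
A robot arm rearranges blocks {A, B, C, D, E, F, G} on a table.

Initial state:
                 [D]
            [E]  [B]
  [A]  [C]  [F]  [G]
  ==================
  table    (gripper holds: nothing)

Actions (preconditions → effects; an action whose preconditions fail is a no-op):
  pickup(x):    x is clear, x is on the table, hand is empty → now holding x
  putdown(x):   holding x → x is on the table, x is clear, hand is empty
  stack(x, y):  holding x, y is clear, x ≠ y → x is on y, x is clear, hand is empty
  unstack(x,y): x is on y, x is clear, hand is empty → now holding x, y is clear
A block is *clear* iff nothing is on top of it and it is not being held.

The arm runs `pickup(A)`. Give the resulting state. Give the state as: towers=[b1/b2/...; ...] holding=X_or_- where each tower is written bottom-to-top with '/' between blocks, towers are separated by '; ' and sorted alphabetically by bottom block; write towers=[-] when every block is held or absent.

towers=[C; F/E; G/B/D] holding=A

before: towers=[A; C; F/E; G/B/D] holding=-
pre[pickup(A)]: clear(A) yes, ontable(A) yes, handempty yes
all met → apply pickup(A)
after:  towers=[C; F/E; G/B/D] holding=A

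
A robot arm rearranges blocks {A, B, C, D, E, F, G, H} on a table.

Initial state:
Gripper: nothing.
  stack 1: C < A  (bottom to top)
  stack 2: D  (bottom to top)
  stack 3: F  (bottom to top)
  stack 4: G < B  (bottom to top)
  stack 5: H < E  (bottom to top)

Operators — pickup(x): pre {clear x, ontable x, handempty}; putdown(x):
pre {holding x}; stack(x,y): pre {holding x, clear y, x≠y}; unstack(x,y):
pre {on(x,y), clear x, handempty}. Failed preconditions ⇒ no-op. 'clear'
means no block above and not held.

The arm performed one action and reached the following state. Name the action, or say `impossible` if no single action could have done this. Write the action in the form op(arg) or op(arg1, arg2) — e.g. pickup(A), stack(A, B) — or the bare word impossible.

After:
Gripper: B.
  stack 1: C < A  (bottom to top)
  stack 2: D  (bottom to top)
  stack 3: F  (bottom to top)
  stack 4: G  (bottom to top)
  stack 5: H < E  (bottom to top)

unstack(B, G)

target: towers=[C/A; D; F; G; H/E] holding=B
     unstack(A, C) → towers=[C; D; F; G/B; H/E] holding=A
     unstack(E, H) → towers=[C/A; D; F; G/B; H] holding=E
     unstack(B, G) → towers=[C/A; D; F; G; H/E] holding=B  ← match
         pickup(F) → towers=[C/A; D; G/B; H/E] holding=F
         pickup(D) → towers=[C/A; F; G/B; H/E] holding=D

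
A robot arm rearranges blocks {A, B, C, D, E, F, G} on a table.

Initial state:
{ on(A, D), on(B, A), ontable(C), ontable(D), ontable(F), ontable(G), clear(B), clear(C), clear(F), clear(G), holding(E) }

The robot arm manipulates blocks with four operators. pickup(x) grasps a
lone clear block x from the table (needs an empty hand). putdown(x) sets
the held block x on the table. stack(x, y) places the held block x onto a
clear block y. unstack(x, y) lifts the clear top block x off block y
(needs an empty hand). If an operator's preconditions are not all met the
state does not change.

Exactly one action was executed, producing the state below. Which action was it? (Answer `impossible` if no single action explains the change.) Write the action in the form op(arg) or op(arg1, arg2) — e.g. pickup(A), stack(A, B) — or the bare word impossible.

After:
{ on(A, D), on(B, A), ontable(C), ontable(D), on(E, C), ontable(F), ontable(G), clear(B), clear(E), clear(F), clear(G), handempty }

stack(E, C)

target: towers=[C/E; D/A/B; F; G] holding=-
        putdown(E) → towers=[C; D/A/B; E; F; G] holding=-
       stack(E, B) → towers=[C; D/A/B/E; F; G] holding=-
       stack(E, F) → towers=[C; D/A/B; F/E; G] holding=-
       stack(E, G) → towers=[C; D/A/B; F; G/E] holding=-
       stack(E, C) → towers=[C/E; D/A/B; F; G] holding=-  ← match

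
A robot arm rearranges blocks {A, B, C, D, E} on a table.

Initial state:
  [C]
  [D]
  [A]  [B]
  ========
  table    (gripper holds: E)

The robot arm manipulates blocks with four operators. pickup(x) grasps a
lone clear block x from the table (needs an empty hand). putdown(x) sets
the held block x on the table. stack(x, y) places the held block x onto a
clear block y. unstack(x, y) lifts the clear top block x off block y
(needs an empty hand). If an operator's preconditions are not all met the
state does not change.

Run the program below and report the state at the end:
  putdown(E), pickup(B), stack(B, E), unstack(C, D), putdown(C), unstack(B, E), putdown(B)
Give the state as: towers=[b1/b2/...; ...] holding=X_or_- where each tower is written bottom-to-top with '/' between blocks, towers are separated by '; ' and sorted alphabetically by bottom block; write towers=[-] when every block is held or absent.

towers=[A/D; B; C; E] holding=-

step 1 (putdown(E)): towers=[A/D/C; B; E] holding=-
step 2 (pickup(B)): towers=[A/D/C; E] holding=B
step 3 (stack(B, E)): towers=[A/D/C; E/B] holding=-
step 4 (unstack(C, D)): towers=[A/D; E/B] holding=C
step 5 (putdown(C)): towers=[A/D; C; E/B] holding=-
step 6 (unstack(B, E)): towers=[A/D; C; E] holding=B
step 7 (putdown(B)): towers=[A/D; B; C; E] holding=-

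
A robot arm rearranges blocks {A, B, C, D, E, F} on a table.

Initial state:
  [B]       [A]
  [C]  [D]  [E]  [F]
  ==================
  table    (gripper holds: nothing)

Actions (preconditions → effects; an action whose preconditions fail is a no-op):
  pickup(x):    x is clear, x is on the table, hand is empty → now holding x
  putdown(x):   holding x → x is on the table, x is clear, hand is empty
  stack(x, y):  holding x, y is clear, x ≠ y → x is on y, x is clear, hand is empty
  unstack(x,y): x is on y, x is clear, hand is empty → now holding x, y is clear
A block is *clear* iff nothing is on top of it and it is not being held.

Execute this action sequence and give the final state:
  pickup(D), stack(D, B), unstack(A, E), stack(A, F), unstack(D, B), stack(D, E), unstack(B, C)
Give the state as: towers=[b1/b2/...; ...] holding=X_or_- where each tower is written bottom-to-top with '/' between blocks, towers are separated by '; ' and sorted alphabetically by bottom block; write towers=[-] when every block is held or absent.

towers=[C; E/D; F/A] holding=B

step 1 (pickup(D)): towers=[C/B; E/A; F] holding=D
step 2 (stack(D, B)): towers=[C/B/D; E/A; F] holding=-
step 3 (unstack(A, E)): towers=[C/B/D; E; F] holding=A
step 4 (stack(A, F)): towers=[C/B/D; E; F/A] holding=-
step 5 (unstack(D, B)): towers=[C/B; E; F/A] holding=D
step 6 (stack(D, E)): towers=[C/B; E/D; F/A] holding=-
step 7 (unstack(B, C)): towers=[C; E/D; F/A] holding=B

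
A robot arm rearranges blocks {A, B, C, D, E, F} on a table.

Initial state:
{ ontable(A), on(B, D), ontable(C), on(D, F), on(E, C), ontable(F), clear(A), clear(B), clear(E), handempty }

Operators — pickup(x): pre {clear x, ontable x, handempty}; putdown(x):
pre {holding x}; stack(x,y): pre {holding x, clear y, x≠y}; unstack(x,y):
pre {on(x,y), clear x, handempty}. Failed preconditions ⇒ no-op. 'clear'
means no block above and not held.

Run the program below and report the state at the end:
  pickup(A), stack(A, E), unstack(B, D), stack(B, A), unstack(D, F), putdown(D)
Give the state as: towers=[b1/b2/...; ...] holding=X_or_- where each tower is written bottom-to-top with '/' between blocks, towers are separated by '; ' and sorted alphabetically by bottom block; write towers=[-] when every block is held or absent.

step 1 (pickup(A)): towers=[C/E; F/D/B] holding=A
step 2 (stack(A, E)): towers=[C/E/A; F/D/B] holding=-
step 3 (unstack(B, D)): towers=[C/E/A; F/D] holding=B
step 4 (stack(B, A)): towers=[C/E/A/B; F/D] holding=-
step 5 (unstack(D, F)): towers=[C/E/A/B; F] holding=D
step 6 (putdown(D)): towers=[C/E/A/B; D; F] holding=-

towers=[C/E/A/B; D; F] holding=-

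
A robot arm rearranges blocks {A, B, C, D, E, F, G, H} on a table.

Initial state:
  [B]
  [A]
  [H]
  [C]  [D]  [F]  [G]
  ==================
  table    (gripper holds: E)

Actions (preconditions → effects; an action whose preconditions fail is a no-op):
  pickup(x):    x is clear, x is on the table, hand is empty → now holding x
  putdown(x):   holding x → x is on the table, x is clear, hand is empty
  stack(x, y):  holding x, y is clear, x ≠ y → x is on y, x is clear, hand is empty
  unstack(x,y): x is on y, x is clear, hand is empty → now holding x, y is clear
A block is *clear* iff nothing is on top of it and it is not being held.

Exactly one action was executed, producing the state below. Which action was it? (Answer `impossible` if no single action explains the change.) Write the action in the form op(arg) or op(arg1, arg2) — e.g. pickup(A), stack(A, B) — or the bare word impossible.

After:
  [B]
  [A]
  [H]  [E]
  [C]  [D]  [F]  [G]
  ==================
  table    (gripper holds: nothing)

target: towers=[C/H/A/B; D/E; F; G] holding=-
        putdown(E) → towers=[C/H/A/B; D; E; F; G] holding=-
       stack(E, G) → towers=[C/H/A/B; D; F; G/E] holding=-
       stack(E, B) → towers=[C/H/A/B/E; D; F; G] holding=-
       stack(E, F) → towers=[C/H/A/B; D; F/E; G] holding=-
       stack(E, D) → towers=[C/H/A/B; D/E; F; G] holding=-  ← match

stack(E, D)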